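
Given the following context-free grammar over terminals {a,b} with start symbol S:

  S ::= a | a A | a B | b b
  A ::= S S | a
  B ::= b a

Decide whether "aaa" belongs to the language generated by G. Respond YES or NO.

Convert to CNF:
  S -> T0 T0 | T1 A | T1 B | a
  A -> S S | a
  B -> T0 T1
  T0 -> b
  T1 -> a

CYK fill:
  T[0,0] 'a' = {A,S,T1}  orig:{A,S}
  T[1,1] 'a' = {A,S,T1}  orig:{A,S}
  T[2,2] 'a' = {A,S,T1}  orig:{A,S}
  T[0,1] 'aa' = {A,S}
  T[1,2] 'aa' = {A,S}
  T[0,2] 'aaa' = {A,S}

S ∈ T[0,2] ⇒ YES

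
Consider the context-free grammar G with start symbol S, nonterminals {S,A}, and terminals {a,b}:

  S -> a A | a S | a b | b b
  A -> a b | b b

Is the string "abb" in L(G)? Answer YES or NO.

CNF form of G:
  S -> T0 A | T0 S | T0 T1 | T1 T1
  A -> T0 T1 | T1 T1
  T0 -> a
  T1 -> b

CYK fill:
  T[0,0] 'a' = {T0}  orig:{}
  T[1,1] 'b' = {T1}  orig:{}
  T[2,2] 'b' = {T1}  orig:{}
  T[0,1] 'ab' = {A,S}
  T[1,2] 'bb' = {A,S}
  T[0,2] 'abb' = {S}

S ∈ T[0,2] ⇒ YES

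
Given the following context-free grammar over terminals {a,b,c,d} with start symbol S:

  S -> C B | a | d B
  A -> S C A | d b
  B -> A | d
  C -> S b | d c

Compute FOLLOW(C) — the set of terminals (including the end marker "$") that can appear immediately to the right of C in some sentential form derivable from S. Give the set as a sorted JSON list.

FIRST sets, iterate to fixpoint:
pass 1:
  A via A→d b: +{d}
  B via B→A: +{d}
  C via C→d c: +{d}
  S via S→C B: +{d}
  S via S→a: +{a}
  FIRST[S]={a,d}  FIRST[A]={d}  FIRST[B]={d}  FIRST[C]={d}
pass 2:
  A via A→S C A: +{a}
  B via B→A: +{a}
  C via C→S b: +{a}
  FIRST[S]={a,d}  FIRST[A]={a,d}  FIRST[B]={a,d}  FIRST[C]={a,d}
pass 3: — fixpoint
  FIRST[S]={a,d}  FIRST[A]={a,d}  FIRST[B]={a,d}  FIRST[C]={a,d}

FOLLOW iteration:
initialize: $ ∈ FOLLOW(S)
round 1:
  A→S C A: FOLLOW(S) ⊇ FIRST(C) = {a,d}; new: +{a,d}
  A→S C A: FOLLOW(C) ⊇ FIRST(A) = {a,d}; new: +{a,d}
  C→S b: FOLLOW(S) ⊇ FIRST(b) = {b}; new: +{b}
  S→C B: FOLLOW(B) ⊇ FOLLOW(S) ⊇ {$,a,b,d}; new: +{$,a,b,d}
  S: {$,a,b,d}  A: {}  B: {$,a,b,d}  C: {a,d}
round 2:
  B→A: FOLLOW(A) ⊇ FOLLOW(B) ⊇ {$,a,b,d}; new: +{$,a,b,d}
  S: {$,a,b,d}  A: {$,a,b,d}  B: {$,a,b,d}  C: {a,d}
round 3: — fixpoint
  S: {$,a,b,d}  A: {$,a,b,d}  B: {$,a,b,d}  C: {a,d}

FOLLOW(C) = ["a", "d"]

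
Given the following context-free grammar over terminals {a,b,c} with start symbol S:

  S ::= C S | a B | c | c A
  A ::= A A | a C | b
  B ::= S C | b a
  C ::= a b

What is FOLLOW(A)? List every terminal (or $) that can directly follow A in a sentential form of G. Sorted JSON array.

FIRST iteration:
iter 1:
  A via A→a C: +{a}
  A via A→b: +{b}
  B via B→b a: +{b}
  C via C→a b: +{a}
  S via S→C S: +{a}
  S via S→c: +{c}
  FIRST(S)={a,c}  FIRST(A)={a,b}  FIRST(B)={b}  FIRST(C)={a}
iter 2:
  B via B→S C: +{a,c}
  FIRST(S)={a,c}  FIRST(A)={a,b}  FIRST(B)={a,b,c}  FIRST(C)={a}
iter 3: (no change)
  FIRST(S)={a,c}  FIRST(A)={a,b}  FIRST(B)={a,b,c}  FIRST(C)={a}

FOLLOW sets:
FOLLOW(S) := {$}
iter 1:
  A→A A: FOLLOW(A) ⊇ FIRST(A) = {a,b}; new: +{a,b}
  A→a C: FOLLOW(C) ⊇ FOLLOW(A) ⊇ {a,b}; new: +{a,b}
  B→S C: FOLLOW(S) ⊇ FIRST(C) = {a}; new: +{a}
  S→C S: FOLLOW(C) ⊇ FIRST(S) = {a,c}; new: +{c}
  S→a B: FOLLOW(B) ⊇ FOLLOW(S) ⊇ {$,a}; new: +{$,a}
  S→c A: FOLLOW(A) ⊇ FOLLOW(S) ⊇ {$,a}; new: +{$}
  FOLLOW[S]={$,a}  FOLLOW[A]={$,a,b}  FOLLOW[B]={$,a}  FOLLOW[C]={a,b,c}
iter 2:
  A→a C: FOLLOW(C) ⊇ FOLLOW(A) ⊇ {$,a,b}; new: +{$}
  FOLLOW[S]={$,a}  FOLLOW[A]={$,a,b}  FOLLOW[B]={$,a}  FOLLOW[C]={$,a,b,c}
iter 3: done
  FOLLOW[S]={$,a}  FOLLOW[A]={$,a,b}  FOLLOW[B]={$,a}  FOLLOW[C]={$,a,b,c}

FOLLOW(A) = ["$", "a", "b"]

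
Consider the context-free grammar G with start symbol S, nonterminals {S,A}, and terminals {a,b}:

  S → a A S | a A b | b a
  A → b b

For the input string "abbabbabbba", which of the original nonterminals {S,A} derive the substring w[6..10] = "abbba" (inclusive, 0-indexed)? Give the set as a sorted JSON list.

Convert to CNF:
  S -> T0 T1 | T1 X2 | T1 X3
  A -> T0 T0
  T0 -> b
  T1 -> a
  X2 -> A S
  X3 -> A T0

CYK table (by increasing span) — only the sub-triangle for w[6..10]:
  [6..6]={T1}  "a"  orig:{}
  [7..7]={T0}  "b"  orig:{}
  [8..8]={T0}  "b"  orig:{}
  [9..9]={T0}  "b"  orig:{}
  [10..10]={T1}  "a"  orig:{}
  [6..7]=∅  "ab"
  [7..8]={A}  "bb"
  [8..9]={A}  "bb"
  [9..10]={S}  "ba"
  [6..8]=∅  "abb"
  [7..9]={X3}  "bbb"  orig:{}
  [8..10]=∅  "bba"
  [6..9]={S}  "abbb"
  [7..10]={X2}  "bbba"  orig:{}
  [6..10]={S}  "abbba"

Original NTs in T[6,10] deriving "abbba": ["S"]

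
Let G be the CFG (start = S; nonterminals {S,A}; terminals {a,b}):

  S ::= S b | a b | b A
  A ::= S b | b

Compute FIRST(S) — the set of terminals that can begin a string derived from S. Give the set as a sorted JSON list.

Compute FIRST by fixpoint:
round 1:
  A via A→b: +{b}
  S via S→a b: +{a}
  S via S→b A: +{b}
  FIRST(S)={a,b}  FIRST(A)={b}
round 2:
  A via A→S b: +{a}
  FIRST(S)={a,b}  FIRST(A)={a,b}
round 3: — fixpoint
  FIRST(S)={a,b}  FIRST(A)={a,b}

FIRST(S) = ["a", "b"]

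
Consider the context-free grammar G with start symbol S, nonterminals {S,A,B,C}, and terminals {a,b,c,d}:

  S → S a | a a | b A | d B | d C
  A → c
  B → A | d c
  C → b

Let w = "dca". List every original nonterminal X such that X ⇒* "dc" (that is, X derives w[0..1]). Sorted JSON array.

Convert to CNF:
  S -> S T2 | T0 B | T0 C | T2 T2 | T3 A
  A -> c
  B -> T0 T1 | c
  C -> b
  T0 -> d
  T1 -> c
  T2 -> a
  T3 -> b

Fill CYK table bottom-up, restricted to cells inside w[0..1]:
  T[0,0] 'd' = {T0}  orig:{}
  T[1,1] 'c' = {A,B,T1}  orig:{A,B}
  T[0,1] 'dc' = {B,S}

Original NTs in T[0,1] deriving "dc": ["B", "S"]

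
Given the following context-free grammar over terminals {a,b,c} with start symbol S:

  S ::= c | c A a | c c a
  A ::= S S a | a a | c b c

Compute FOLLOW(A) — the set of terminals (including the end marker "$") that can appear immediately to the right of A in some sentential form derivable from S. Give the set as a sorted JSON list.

FIRST sets, iterate to fixpoint:
iter 1:
  A via A→a a: +{a}
  A via A→c b c: +{c}
  S via S→c: +{c}
  FIRST(S)={c}  FIRST(A)={a,c}
iter 2: (no change)
  FIRST(S)={c}  FIRST(A)={a,c}

FOLLOW iteration:
seed FOLLOW(S) with $
[1]
  A→S S a: FOLLOW(S) ⊇ FIRST(S) = {c}; new: +{c}
  A→S S a: FOLLOW(S) ⊇ FIRST(a) = {a}; new: +{a}
  S→c A a: FOLLOW(A) ⊇ FIRST(a) = {a}; new: +{a}
  S: {$,a,c}  A: {a}
[2] — fixpoint
  S: {$,a,c}  A: {a}

FOLLOW(A) = ["a"]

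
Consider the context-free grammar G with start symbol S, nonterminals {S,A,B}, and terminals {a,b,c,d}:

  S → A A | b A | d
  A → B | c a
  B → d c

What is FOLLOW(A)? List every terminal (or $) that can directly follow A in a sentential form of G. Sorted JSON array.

Compute FIRST by fixpoint:
pass 1:
  A via A→c a: +{c}
  B via B→d c: +{d}
  S via S→A A: +{c}
  S via S→b A: +{b}
  S via S→d: +{d}
  S: {b,c,d}  A: {c}  B: {d}
pass 2:
  A via A→B: +{d}
  S: {b,c,d}  A: {c,d}  B: {d}
pass 3: (no change)
  S: {b,c,d}  A: {c,d}  B: {d}

FOLLOW iteration:
seed FOLLOW(S) with $
pass 1:
  S→A A: FOLLOW(A) ⊇ FIRST(A) = {c,d}; new: +{c,d}
  S→A A: FOLLOW(A) ⊇ FOLLOW(S) ⊇ {$}; new: +{$}
  S: {$}  A: {$,c,d}  B: {}
pass 2:
  A→B: FOLLOW(B) ⊇ FOLLOW(A) ⊇ {$,c,d}; new: +{$,c,d}
  S: {$}  A: {$,c,d}  B: {$,c,d}
pass 3: — fixpoint
  S: {$}  A: {$,c,d}  B: {$,c,d}

FOLLOW(A) = ["$", "c", "d"]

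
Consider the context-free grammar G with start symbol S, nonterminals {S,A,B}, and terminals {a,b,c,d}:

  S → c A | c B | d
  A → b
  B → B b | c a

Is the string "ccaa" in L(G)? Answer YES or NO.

Convert to CNF:
  S -> T1 A | T1 B | d
  A -> b
  B -> B T0 | T1 T2
  T0 -> b
  T1 -> c
  T2 -> a

CYK table (by increasing span):
  [0..0]={T1}  "c"  orig:{}
  [1..1]={T1}  "c"  orig:{}
  [2..2]={T2}  "a"  orig:{}
  [3..3]={T2}  "a"  orig:{}
  [0..1]=∅  "cc"
  [1..2]={B}  "ca"
  [2..3]=∅  "aa"
  [0..2]={S}  "cca"
  [1..3]=∅  "caa"
  [0..3]=∅  "ccaa"

S ∉ T[0,3] ⇒ NO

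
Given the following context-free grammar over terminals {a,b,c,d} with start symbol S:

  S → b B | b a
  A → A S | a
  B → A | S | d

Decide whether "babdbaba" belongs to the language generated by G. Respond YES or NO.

Convert to CNF:
  S -> T0 B | T0 T1
  A -> A S | a
  B -> A S | T0 B | T0 T1 | a | d
  T0 -> b
  T1 -> a

CYK fill:
  cell(0,0) b: {T0}  orig:{}
  cell(1,1) a: {A,B,T1}  orig:{A,B}
  cell(2,2) b: {T0}  orig:{}
  cell(3,3) d: {B}
  cell(4,4) b: {T0}  orig:{}
  cell(5,5) a: {A,B,T1}  orig:{A,B}
  cell(6,6) b: {T0}  orig:{}
  cell(7,7) a: {A,B,T1}  orig:{A,B}
  cell(0,1) ba: {B,S}
  cell(1,2) ab: ∅
  cell(2,3) bd: {B,S}
  cell(3,4) db: ∅
  cell(4,5) ba: {B,S}
  cell(5,6) ab: ∅
  cell(6,7) ba: {B,S}
  cell(0,2) bab: ∅
  cell(1,3) abd: {A,B}
  cell(2,4) bdb: ∅
  cell(3,5) dba: ∅
  cell(4,6) bab: ∅
  cell(5,7) aba: {A,B}
  cell(0,3) babd: {B,S}
  cell(1,4) abdb: ∅
  cell(2,5) bdba: ∅
  cell(3,6) dbab: ∅
  cell(4,7) baba: {B,S}
  cell(0,4) babdb: ∅
  cell(1,5) abdba: {A,B}
  cell(2,6) bdbab: ∅
  cell(3,7) dbaba: ∅
  cell(0,5) babdba: {B,S}
  cell(1,6) abdbab: ∅
  cell(2,7) bdbaba: ∅
  cell(0,6) babdbab: ∅
  cell(1,7) abdbaba: {A,B}
  cell(0,7) babdbaba: {B,S}

S ∈ T[0,7] ⇒ YES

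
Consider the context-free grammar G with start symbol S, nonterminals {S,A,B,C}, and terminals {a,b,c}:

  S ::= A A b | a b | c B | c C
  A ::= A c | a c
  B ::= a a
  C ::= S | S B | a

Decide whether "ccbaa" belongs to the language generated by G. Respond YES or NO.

Convert to CNF:
  S -> A X4 | T0 B | T0 C | T1 T2
  A -> A T0 | T1 T0
  B -> T1 T1
  C -> A X3 | S B | T0 B | T0 C | T1 T2 | a
  T0 -> c
  T1 -> a
  T2 -> b
  X3 -> A T2
  X4 -> A T2

CYK table (by increasing span):
  cell(0,0) c: {T0}  orig:{}
  cell(1,1) c: {T0}  orig:{}
  cell(2,2) b: {T2}  orig:{}
  cell(3,3) a: {C,T1}  orig:{C}
  cell(4,4) a: {C,T1}  orig:{C}
  cell(0,1) cc: ∅
  cell(1,2) cb: ∅
  cell(2,3) ba: ∅
  cell(3,4) aa: {B}
  cell(0,2) ccb: ∅
  cell(1,3) cba: ∅
  cell(2,4) baa: ∅
  cell(0,3) ccba: ∅
  cell(1,4) cbaa: ∅
  cell(0,4) ccbaa: ∅

S ∉ T[0,4] ⇒ NO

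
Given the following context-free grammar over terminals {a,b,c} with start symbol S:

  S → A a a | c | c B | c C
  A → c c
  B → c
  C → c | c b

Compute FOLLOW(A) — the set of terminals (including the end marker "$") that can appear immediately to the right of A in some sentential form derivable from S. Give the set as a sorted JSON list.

FIRST sets, iterate to fixpoint:
round 1:
  A via A→c c: +{c}
  B via B→c: +{c}
  C via C→c: +{c}
  S via S→A a a: +{c}
  FIRST(S)={c}  FIRST(A)={c}  FIRST(B)={c}  FIRST(C)={c}
round 2: (stable)
  FIRST(S)={c}  FIRST(A)={c}  FIRST(B)={c}  FIRST(C)={c}

FOLLOW sets:
seed FOLLOW(S) with $
[1]
  S→A a a: FOLLOW(A) ⊇ FIRST(a) = {a}; new: +{a}
  S→c B: FOLLOW(B) ⊇ FOLLOW(S) ⊇ {$}; new: +{$}
  S→c C: FOLLOW(C) ⊇ FOLLOW(S) ⊇ {$}; new: +{$}
  FOLLOW[S]={$}  FOLLOW[A]={a}  FOLLOW[B]={$}  FOLLOW[C]={$}
[2] done
  FOLLOW[S]={$}  FOLLOW[A]={a}  FOLLOW[B]={$}  FOLLOW[C]={$}

FOLLOW(A) = ["a"]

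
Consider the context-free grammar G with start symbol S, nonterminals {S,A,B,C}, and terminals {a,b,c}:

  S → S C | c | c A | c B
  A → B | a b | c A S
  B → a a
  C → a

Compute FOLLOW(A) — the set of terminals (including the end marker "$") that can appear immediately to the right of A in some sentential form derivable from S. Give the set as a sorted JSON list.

FIRST sets, iterate to fixpoint:
[1]
  A via A→a b: +{a}
  A via A→c A S: +{c}
  B via B→a a: +{a}
  C via C→a: +{a}
  S via S→c: +{c}
  FIRST[S]={c}  FIRST[A]={a,c}  FIRST[B]={a}  FIRST[C]={a}
[2] (stable)
  FIRST[S]={c}  FIRST[A]={a,c}  FIRST[B]={a}  FIRST[C]={a}

FOLLOW iteration:
seed FOLLOW(S) with $
pass 1:
  A→c A S: FOLLOW(A) ⊇ FIRST(S) = {c}; new: +{c}
  A→c A S: FOLLOW(S) ⊇ FOLLOW(A) ⊇ {c}; new: +{c}
  S→S C: FOLLOW(S) ⊇ FIRST(C) = {a}; new: +{a}
  S→S C: FOLLOW(C) ⊇ FOLLOW(S) ⊇ {$,a,c}; new: +{$,a,c}
  S→c A: FOLLOW(A) ⊇ FOLLOW(S) ⊇ {$,a,c}; new: +{$,a}
  S→c B: FOLLOW(B) ⊇ FOLLOW(S) ⊇ {$,a,c}; new: +{$,a,c}
  FOLLOW[S]={$,a,c}  FOLLOW[A]={$,a,c}  FOLLOW[B]={$,a,c}  FOLLOW[C]={$,a,c}
pass 2: (no change)
  FOLLOW[S]={$,a,c}  FOLLOW[A]={$,a,c}  FOLLOW[B]={$,a,c}  FOLLOW[C]={$,a,c}

FOLLOW(A) = ["$", "a", "c"]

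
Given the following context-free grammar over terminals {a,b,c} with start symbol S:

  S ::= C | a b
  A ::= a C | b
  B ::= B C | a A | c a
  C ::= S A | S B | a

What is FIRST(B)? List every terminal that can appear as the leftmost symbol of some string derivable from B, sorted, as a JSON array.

FIRST iteration:
[1]
  A via A→a C: +{a}
  A via A→b: +{b}
  B via B→a A: +{a}
  B via B→c a: +{c}
  C via C→a: +{a}
  S via S→C: +{a}
  FIRST[S]={a}  FIRST[A]={a,b}  FIRST[B]={a,c}  FIRST[C]={a}
[2] — fixpoint
  FIRST[S]={a}  FIRST[A]={a,b}  FIRST[B]={a,c}  FIRST[C]={a}

FIRST(B) = ["a", "c"]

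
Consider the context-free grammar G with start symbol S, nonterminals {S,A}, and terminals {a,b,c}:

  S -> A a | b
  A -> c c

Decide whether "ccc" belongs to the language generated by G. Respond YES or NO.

CNF form of G:
  S -> A T1 | b
  A -> T0 T0
  T0 -> c
  T1 -> a

Fill CYK table bottom-up:
  [0..0]={T0}  "c"  orig:{}
  [1..1]={T0}  "c"  orig:{}
  [2..2]={T0}  "c"  orig:{}
  [0..1]={A}  "cc"
  [1..2]={A}  "cc"
  [0..2]=∅  "ccc"

S ∉ T[0,2] ⇒ NO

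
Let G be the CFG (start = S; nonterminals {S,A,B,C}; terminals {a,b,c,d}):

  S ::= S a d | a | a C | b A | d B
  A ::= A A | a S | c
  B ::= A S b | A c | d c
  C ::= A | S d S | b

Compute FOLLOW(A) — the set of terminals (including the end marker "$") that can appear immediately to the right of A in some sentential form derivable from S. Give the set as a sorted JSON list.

FIRST iteration:
iter 1:
  A via A→a S: +{a}
  A via A→c: +{c}
  B via B→A S b: +{a,c}
  B via B→d c: +{d}
  C via C→A: +{a,c}
  C via C→b: +{b}
  S via S→a: +{a}
  S via S→b A: +{b}
  S via S→d B: +{d}
  FIRST[S]={a,b,d}  FIRST[A]={a,c}  FIRST[B]={a,c,d}  FIRST[C]={a,b,c}
iter 2:
  C via C→S d S: +{d}
  FIRST[S]={a,b,d}  FIRST[A]={a,c}  FIRST[B]={a,c,d}  FIRST[C]={a,b,c,d}
iter 3: — fixpoint
  FIRST[S]={a,b,d}  FIRST[A]={a,c}  FIRST[B]={a,c,d}  FIRST[C]={a,b,c,d}

Compute FOLLOW by fixpoint:
initialize: $ ∈ FOLLOW(S)
iter 1:
  A→A A: FOLLOW(A) ⊇ FIRST(A) = {a,c}; new: +{a,c}
  A→a S: FOLLOW(S) ⊇ FOLLOW(A) ⊇ {a,c}; new: +{a,c}
  B→A S b: FOLLOW(A) ⊇ FIRST(S) = {a,b,d}; new: +{b,d}
  B→A S b: FOLLOW(S) ⊇ FIRST(b) = {b}; new: +{b}
  C→S d S: FOLLOW(S) ⊇ FIRST(d) = {d}; new: +{d}
  S→a C: FOLLOW(C) ⊇ FOLLOW(S) ⊇ {$,a,b,c,d}; new: +{$,a,b,c,d}
  S→b A: FOLLOW(A) ⊇ FOLLOW(S) ⊇ {$,a,b,c,d}; new: +{$}
  S→d B: FOLLOW(B) ⊇ FOLLOW(S) ⊇ {$,a,b,c,d}; new: +{$,a,b,c,d}
  S: {$,a,b,c,d}  A: {$,a,b,c,d}  B: {$,a,b,c,d}  C: {$,a,b,c,d}
iter 2: done
  S: {$,a,b,c,d}  A: {$,a,b,c,d}  B: {$,a,b,c,d}  C: {$,a,b,c,d}

FOLLOW(A) = ["$", "a", "b", "c", "d"]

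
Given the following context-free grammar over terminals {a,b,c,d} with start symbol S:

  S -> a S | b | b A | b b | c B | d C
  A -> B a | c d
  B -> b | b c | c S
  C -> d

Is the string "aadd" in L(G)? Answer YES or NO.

Convert to CNF:
  S -> T0 S | T1 B | T2 C | T3 A | T3 T3 | b
  A -> B T0 | T1 T2
  B -> T1 S | T3 T1 | b
  C -> d
  T0 -> a
  T1 -> c
  T2 -> d
  T3 -> b

CYK table (by increasing span):
  T[0,0] 'a' = {T0}  orig:{}
  T[1,1] 'a' = {T0}  orig:{}
  T[2,2] 'd' = {C,T2}  orig:{C}
  T[3,3] 'd' = {C,T2}  orig:{C}
  T[0,1] 'aa' = ∅
  T[1,2] 'ad' = ∅
  T[2,3] 'dd' = {S}
  T[0,2] 'aad' = ∅
  T[1,3] 'add' = {S}
  T[0,3] 'aadd' = {S}

S ∈ T[0,3] ⇒ YES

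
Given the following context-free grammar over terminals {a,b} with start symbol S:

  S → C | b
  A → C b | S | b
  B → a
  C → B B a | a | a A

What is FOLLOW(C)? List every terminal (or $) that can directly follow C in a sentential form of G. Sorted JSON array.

Compute FIRST by fixpoint:
[1]
  A via A→b: +{b}
  B via B→a: +{a}
  C via C→B B a: +{a}
  S via S→C: +{a}
  S via S→b: +{b}
  S: {a,b}  A: {b}  B: {a}  C: {a}
[2]
  A via A→C b: +{a}
  S: {a,b}  A: {a,b}  B: {a}  C: {a}
[3] (no change)
  S: {a,b}  A: {a,b}  B: {a}  C: {a}

FOLLOW sets:
seed FOLLOW(S) with $
iter 1:
  A→C b: FOLLOW(C) ⊇ FIRST(b) = {b}; new: +{b}
  C→B B a: FOLLOW(B) ⊇ FIRST(B) = {a}; new: +{a}
  C→a A: FOLLOW(A) ⊇ FOLLOW(C) ⊇ {b}; new: +{b}
  S→C: FOLLOW(C) ⊇ FOLLOW(S) ⊇ {$}; new: +{$}
  S: {$}  A: {b}  B: {a}  C: {$,b}
iter 2:
  A→S: FOLLOW(S) ⊇ FOLLOW(A) ⊇ {b}; new: +{b}
  C→a A: FOLLOW(A) ⊇ FOLLOW(C) ⊇ {$,b}; new: +{$}
  S: {$,b}  A: {$,b}  B: {a}  C: {$,b}
iter 3: (no change)
  S: {$,b}  A: {$,b}  B: {a}  C: {$,b}

FOLLOW(C) = ["$", "b"]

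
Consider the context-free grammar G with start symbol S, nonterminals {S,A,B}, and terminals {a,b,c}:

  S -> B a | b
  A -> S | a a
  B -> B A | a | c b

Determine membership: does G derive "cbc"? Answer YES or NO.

Convert to CNF:
  S -> B T0 | b
  A -> B T0 | T0 T0 | b
  B -> B A | T1 T2 | a
  T0 -> a
  T1 -> c
  T2 -> b

Fill CYK table bottom-up:
  cell(0,0) c: {T1}  orig:{}
  cell(1,1) b: {A,S,T2}  orig:{A,S}
  cell(2,2) c: {T1}  orig:{}
  cell(0,1) cb: {B}
  cell(1,2) bc: ∅
  cell(0,2) cbc: ∅

S ∉ T[0,2] ⇒ NO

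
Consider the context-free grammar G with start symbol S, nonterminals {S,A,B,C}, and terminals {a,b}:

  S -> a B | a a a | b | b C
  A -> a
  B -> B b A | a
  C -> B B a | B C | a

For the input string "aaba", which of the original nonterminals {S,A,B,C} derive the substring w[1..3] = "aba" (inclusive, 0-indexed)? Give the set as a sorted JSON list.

CNF form of G:
  S -> T0 C | T1 B | T1 X4 | b
  A -> a
  B -> B X2 | a
  C -> B C | B X3 | a
  T0 -> b
  T1 -> a
  X2 -> T0 A
  X3 -> B T1
  X4 -> T1 T1

CYK table (by increasing span), restricted to cells inside w[1..3]:
  T[1,1] 'a' = {A,B,C,T1}  orig:{A,B,C}
  T[2,2] 'b' = {S,T0}  orig:{S}
  T[3,3] 'a' = {A,B,C,T1}  orig:{A,B,C}
  T[1,2] 'ab' = ∅
  T[2,3] 'ba' = {S,X2}  orig:{S}
  T[1,3] 'aba' = {B}

Original NTs in T[1,3] deriving "aba": ["B"]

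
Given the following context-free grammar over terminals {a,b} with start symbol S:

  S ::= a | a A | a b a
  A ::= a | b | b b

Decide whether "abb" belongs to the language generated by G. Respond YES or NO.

CNF form of G:
  S -> T1 A | T1 X2 | a
  A -> T0 T0 | a | b
  T0 -> b
  T1 -> a
  X2 -> T0 T1

CYK table (by increasing span):
  cell(0,0) a: {A,S,T1}  orig:{A,S}
  cell(1,1) b: {A,T0}  orig:{A}
  cell(2,2) b: {A,T0}  orig:{A}
  cell(0,1) ab: {S}
  cell(1,2) bb: {A}
  cell(0,2) abb: {S}

S ∈ T[0,2] ⇒ YES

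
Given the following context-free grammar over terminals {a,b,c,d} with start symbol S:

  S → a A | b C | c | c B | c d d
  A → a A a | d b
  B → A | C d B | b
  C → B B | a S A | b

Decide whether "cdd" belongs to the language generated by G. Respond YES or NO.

Convert to CNF:
  S -> T0 A | T2 C | T3 B | T3 X8 | c
  A -> T0 X4 | T1 T2
  B -> C X5 | T0 X6 | T1 T2 | b
  C -> B B | T0 X7 | b
  T0 -> a
  T1 -> d
  T2 -> b
  T3 -> c
  X4 -> A T0
  X5 -> T1 B
  X6 -> A T0
  X7 -> S A
  X8 -> T1 T1

CYK table (by increasing span):
  T[0,0] 'c' = {S,T3}  orig:{S}
  T[1,1] 'd' = {T1}  orig:{}
  T[2,2] 'd' = {T1}  orig:{}
  T[0,1] 'cd' = ∅
  T[1,2] 'dd' = {X8}  orig:{}
  T[0,2] 'cdd' = {S}

S ∈ T[0,2] ⇒ YES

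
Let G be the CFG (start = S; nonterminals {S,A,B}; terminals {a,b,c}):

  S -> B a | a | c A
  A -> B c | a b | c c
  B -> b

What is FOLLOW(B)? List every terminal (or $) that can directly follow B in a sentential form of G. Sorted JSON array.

FIRST sets, iterate to fixpoint:
iter 1:
  A via A→a b: +{a}
  A via A→c c: +{c}
  B via B→b: +{b}
  S via S→B a: +{b}
  S via S→a: +{a}
  S via S→c A: +{c}
  S: {a,b,c}  A: {a,c}  B: {b}
iter 2:
  A via A→B c: +{b}
  S: {a,b,c}  A: {a,b,c}  B: {b}
iter 3: done
  S: {a,b,c}  A: {a,b,c}  B: {b}

FOLLOW sets:
FOLLOW(S) := {$}
iter 1:
  A→B c: FOLLOW(B) ⊇ FIRST(c) = {c}; new: +{c}
  S→B a: FOLLOW(B) ⊇ FIRST(a) = {a}; new: +{a}
  S→c A: FOLLOW(A) ⊇ FOLLOW(S) ⊇ {$}; new: +{$}
  S: {$}  A: {$}  B: {a,c}
iter 2: (no change)
  S: {$}  A: {$}  B: {a,c}

FOLLOW(B) = ["a", "c"]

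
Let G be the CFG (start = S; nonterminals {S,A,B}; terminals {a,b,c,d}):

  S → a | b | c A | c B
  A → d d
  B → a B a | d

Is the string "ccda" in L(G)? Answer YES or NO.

Convert to CNF:
  S -> T2 A | T2 B | a | b
  A -> T0 T0
  B -> T1 X3 | d
  T0 -> d
  T1 -> a
  T2 -> c
  X3 -> B T1

Fill CYK table bottom-up:
  cell(0,0) c: {T2}  orig:{}
  cell(1,1) c: {T2}  orig:{}
  cell(2,2) d: {B,T0}  orig:{B}
  cell(3,3) a: {S,T1}  orig:{S}
  cell(0,1) cc: ∅
  cell(1,2) cd: {S}
  cell(2,3) da: {X3}  orig:{}
  cell(0,2) ccd: ∅
  cell(1,3) cda: ∅
  cell(0,3) ccda: ∅

S ∉ T[0,3] ⇒ NO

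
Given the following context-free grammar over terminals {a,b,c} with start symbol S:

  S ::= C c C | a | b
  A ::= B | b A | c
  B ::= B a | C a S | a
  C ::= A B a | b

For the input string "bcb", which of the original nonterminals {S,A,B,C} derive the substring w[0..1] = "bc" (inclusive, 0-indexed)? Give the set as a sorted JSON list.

CNF form of G:
  S -> C X6 | a | b
  A -> B T0 | C X3 | T1 A | a | c
  B -> B T0 | C X4 | a
  C -> A X5 | b
  T0 -> a
  T1 -> b
  T2 -> c
  X3 -> T0 S
  X4 -> T0 S
  X5 -> B T0
  X6 -> T2 C

Fill CYK table bottom-up (cells [i..j] with 0 ≤ i ≤ j ≤ 1 only):
  cell(0,0) b: {C,S,T1}  orig:{C,S}
  cell(1,1) c: {A,T2}  orig:{A}
  cell(0,1) bc: {A}

Original NTs in T[0,1] deriving "bc": ["A"]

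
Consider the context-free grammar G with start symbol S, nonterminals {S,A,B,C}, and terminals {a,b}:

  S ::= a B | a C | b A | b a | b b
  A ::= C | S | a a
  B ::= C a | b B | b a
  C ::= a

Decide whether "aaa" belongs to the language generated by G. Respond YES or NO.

CNF form of G:
  S -> T0 B | T0 C | T1 A | T1 T0 | T1 T1
  A -> T0 B | T0 C | T0 T0 | T1 A | T1 T0 | T1 T1 | a
  B -> C T0 | T1 B | T1 T0
  C -> a
  T0 -> a
  T1 -> b

Fill CYK table bottom-up:
  cell(0,0) a: {A,C,T0}  orig:{A,C}
  cell(1,1) a: {A,C,T0}  orig:{A,C}
  cell(2,2) a: {A,C,T0}  orig:{A,C}
  cell(0,1) aa: {A,B,S}
  cell(1,2) aa: {A,B,S}
  cell(0,2) aaa: {A,S}

S ∈ T[0,2] ⇒ YES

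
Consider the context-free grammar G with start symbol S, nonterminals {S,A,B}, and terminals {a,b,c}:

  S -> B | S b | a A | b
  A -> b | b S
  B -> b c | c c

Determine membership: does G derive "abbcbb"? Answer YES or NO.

CNF form of G:
  S -> S T0 | T0 T1 | T1 T1 | T2 A | b
  A -> T0 S | b
  B -> T0 T1 | T1 T1
  T0 -> b
  T1 -> c
  T2 -> a

CYK fill:
  cell(0,0) a: {T2}  orig:{}
  cell(1,1) b: {A,S,T0}  orig:{A,S}
  cell(2,2) b: {A,S,T0}  orig:{A,S}
  cell(3,3) c: {T1}  orig:{}
  cell(4,4) b: {A,S,T0}  orig:{A,S}
  cell(5,5) b: {A,S,T0}  orig:{A,S}
  cell(0,1) ab: {S}
  cell(1,2) bb: {A,S}
  cell(2,3) bc: {B,S}
  cell(3,4) cb: ∅
  cell(4,5) bb: {A,S}
  cell(0,2) abb: {S}
  cell(1,3) bbc: {A}
  cell(2,4) bcb: {S}
  cell(3,5) cbb: ∅
  cell(0,3) abbc: {S}
  cell(1,4) bbcb: {A}
  cell(2,5) bcbb: {S}
  cell(0,4) abbcb: {S}
  cell(1,5) bbcbb: {A}
  cell(0,5) abbcbb: {S}

S ∈ T[0,5] ⇒ YES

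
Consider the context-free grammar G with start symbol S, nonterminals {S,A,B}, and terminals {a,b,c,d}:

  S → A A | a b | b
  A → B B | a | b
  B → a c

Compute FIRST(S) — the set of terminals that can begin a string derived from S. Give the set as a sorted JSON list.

FIRST iteration:
iter 1:
  A via A→a: +{a}
  A via A→b: +{b}
  B via B→a c: +{a}
  S via S→A A: +{a,b}
  FIRST[S]={a,b}  FIRST[A]={a,b}  FIRST[B]={a}
iter 2: (stable)
  FIRST[S]={a,b}  FIRST[A]={a,b}  FIRST[B]={a}

FIRST(S) = ["a", "b"]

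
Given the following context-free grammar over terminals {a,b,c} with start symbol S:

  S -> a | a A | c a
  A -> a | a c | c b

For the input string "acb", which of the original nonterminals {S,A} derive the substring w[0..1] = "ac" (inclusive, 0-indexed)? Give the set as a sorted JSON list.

CNF form of G:
  S -> T0 A | T1 T0 | a
  A -> T0 T1 | T1 T2 | a
  T0 -> a
  T1 -> c
  T2 -> b

CYK fill — only the sub-triangle for w[0..1]:
  [0..0]={A,S,T0}  "a"  orig:{A,S}
  [1..1]={T1}  "c"  orig:{}
  [0..1]={A}  "ac"

Original NTs in T[0,1] deriving "ac": ["A"]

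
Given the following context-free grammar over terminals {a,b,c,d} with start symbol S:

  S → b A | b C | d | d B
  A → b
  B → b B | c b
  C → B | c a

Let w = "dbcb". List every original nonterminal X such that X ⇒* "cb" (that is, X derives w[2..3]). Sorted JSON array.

CNF form of G:
  S -> T0 A | T0 C | T3 B | d
  A -> b
  B -> T0 B | T1 T0
  C -> T0 B | T1 T0 | T1 T2
  T0 -> b
  T1 -> c
  T2 -> a
  T3 -> d

CYK fill, restricted to cells inside w[2..3]:
  cell(2,2) c: {T1}  orig:{}
  cell(3,3) b: {A,T0}  orig:{A}
  cell(2,3) cb: {B,C}

Original NTs in T[2,3] deriving "cb": ["B", "C"]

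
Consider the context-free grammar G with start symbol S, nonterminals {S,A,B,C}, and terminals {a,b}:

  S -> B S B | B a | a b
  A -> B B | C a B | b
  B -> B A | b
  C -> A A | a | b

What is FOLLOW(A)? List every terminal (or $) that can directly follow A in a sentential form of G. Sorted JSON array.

Compute FIRST by fixpoint:
round 1:
  A via A→b: +{b}
  B via B→b: +{b}
  C via C→A A: +{b}
  C via C→a: +{a}
  S via S→B S B: +{b}
  S via S→a b: +{a}
  FIRST[S]={a,b}  FIRST[A]={b}  FIRST[B]={b}  FIRST[C]={a,b}
round 2:
  A via A→C a B: +{a}
  FIRST[S]={a,b}  FIRST[A]={a,b}  FIRST[B]={b}  FIRST[C]={a,b}
round 3: — fixpoint
  FIRST[S]={a,b}  FIRST[A]={a,b}  FIRST[B]={b}  FIRST[C]={a,b}

FOLLOW sets:
FOLLOW(S) := {$}
[1]
  A→B B: FOLLOW(B) ⊇ FIRST(B) = {b}; new: +{b}
  A→C a B: FOLLOW(C) ⊇ FIRST(a) = {a}; new: +{a}
  B→B A: FOLLOW(B) ⊇ FIRST(A) = {a,b}; new: +{a}
  B→B A: FOLLOW(A) ⊇ FOLLOW(B) ⊇ {a,b}; new: +{a,b}
  S→B S B: FOLLOW(S) ⊇ FIRST(B) = {b}; new: +{b}
  S→B S B: FOLLOW(B) ⊇ FOLLOW(S) ⊇ {$,b}; new: +{$}
  FOLLOW[S]={$,b}  FOLLOW[A]={a,b}  FOLLOW[B]={$,a,b}  FOLLOW[C]={a}
[2]
  B→B A: FOLLOW(A) ⊇ FOLLOW(B) ⊇ {$,a,b}; new: +{$}
  FOLLOW[S]={$,b}  FOLLOW[A]={$,a,b}  FOLLOW[B]={$,a,b}  FOLLOW[C]={a}
[3] done
  FOLLOW[S]={$,b}  FOLLOW[A]={$,a,b}  FOLLOW[B]={$,a,b}  FOLLOW[C]={a}

FOLLOW(A) = ["$", "a", "b"]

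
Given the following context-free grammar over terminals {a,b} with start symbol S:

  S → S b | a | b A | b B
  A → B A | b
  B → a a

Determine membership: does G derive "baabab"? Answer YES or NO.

Convert to CNF:
  S -> S T1 | T1 A | T1 B | a
  A -> B A | b
  B -> T0 T0
  T0 -> a
  T1 -> b

Fill CYK table bottom-up:
  [0..0]={A,T1}  "b"  orig:{A}
  [1..1]={S,T0}  "a"  orig:{S}
  [2..2]={S,T0}  "a"  orig:{S}
  [3..3]={A,T1}  "b"  orig:{A}
  [4..4]={S,T0}  "a"  orig:{S}
  [5..5]={A,T1}  "b"  orig:{A}
  [0..1]=∅  "ba"
  [1..2]={B}  "aa"
  [2..3]={S}  "ab"
  [3..4]=∅  "ba"
  [4..5]={S}  "ab"
  [0..2]={S}  "baa"
  [1..3]={A}  "aab"
  [2..4]=∅  "aba"
  [3..5]=∅  "bab"
  [0..3]={S}  "baab"
  [1..4]=∅  "aaba"
  [2..5]=∅  "abab"
  [0..4]=∅  "baaba"
  [1..5]=∅  "aabab"
  [0..5]=∅  "baabab"

S ∉ T[0,5] ⇒ NO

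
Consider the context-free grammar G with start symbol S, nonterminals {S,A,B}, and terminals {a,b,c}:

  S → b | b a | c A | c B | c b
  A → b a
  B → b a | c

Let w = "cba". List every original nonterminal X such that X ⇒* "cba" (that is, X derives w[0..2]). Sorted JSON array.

Convert to CNF:
  S -> T0 T1 | T2 A | T2 B | T2 T0 | b
  A -> T0 T1
  B -> T0 T1 | c
  T0 -> b
  T1 -> a
  T2 -> c

Fill CYK table bottom-up (cells [i..j] with 0 ≤ i ≤ j ≤ 2 only):
  cell(0,0) c: {B,T2}  orig:{B}
  cell(1,1) b: {S,T0}  orig:{S}
  cell(2,2) a: {T1}  orig:{}
  cell(0,1) cb: {S}
  cell(1,2) ba: {A,B,S}
  cell(0,2) cba: {S}

Original NTs in T[0,2] deriving "cba": ["S"]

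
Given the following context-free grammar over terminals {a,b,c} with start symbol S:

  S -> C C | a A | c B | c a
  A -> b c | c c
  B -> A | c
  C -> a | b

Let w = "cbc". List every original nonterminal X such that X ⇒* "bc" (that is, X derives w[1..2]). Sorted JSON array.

CNF form of G:
  S -> C C | T1 B | T1 T2 | T2 A
  A -> T0 T1 | T1 T1
  B -> T0 T1 | T1 T1 | c
  C -> a | b
  T0 -> b
  T1 -> c
  T2 -> a

Fill CYK table bottom-up, restricted to cells inside w[1..2]:
  cell(1,1) b: {C,T0}  orig:{C}
  cell(2,2) c: {B,T1}  orig:{B}
  cell(1,2) bc: {A,B}

Original NTs in T[1,2] deriving "bc": ["A", "B"]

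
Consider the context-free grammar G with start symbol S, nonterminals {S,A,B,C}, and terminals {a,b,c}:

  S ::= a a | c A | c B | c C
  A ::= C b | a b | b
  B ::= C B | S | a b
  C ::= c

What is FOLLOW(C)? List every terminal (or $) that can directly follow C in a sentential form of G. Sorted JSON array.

Compute FIRST by fixpoint:
iter 1:
  A via A→a b: +{a}
  A via A→b: +{b}
  B via B→a b: +{a}
  C via C→c: +{c}
  S via S→a a: +{a}
  S via S→c A: +{c}
  FIRST(S)={a,c}  FIRST(A)={a,b}  FIRST(B)={a}  FIRST(C)={c}
iter 2:
  A via A→C b: +{c}
  B via B→C B: +{c}
  FIRST(S)={a,c}  FIRST(A)={a,b,c}  FIRST(B)={a,c}  FIRST(C)={c}
iter 3: (no change)
  FIRST(S)={a,c}  FIRST(A)={a,b,c}  FIRST(B)={a,c}  FIRST(C)={c}

FOLLOW iteration:
seed FOLLOW(S) with $
[1]
  A→C b: FOLLOW(C) ⊇ FIRST(b) = {b}; new: +{b}
  B→C B: FOLLOW(C) ⊇ FIRST(B) = {a,c}; new: +{a,c}
  S→c A: FOLLOW(A) ⊇ FOLLOW(S) ⊇ {$}; new: +{$}
  S→c B: FOLLOW(B) ⊇ FOLLOW(S) ⊇ {$}; new: +{$}
  S→c C: FOLLOW(C) ⊇ FOLLOW(S) ⊇ {$}; new: +{$}
  FOLLOW(S)={$}  FOLLOW(A)={$}  FOLLOW(B)={$}  FOLLOW(C)={$,a,b,c}
[2] (no change)
  FOLLOW(S)={$}  FOLLOW(A)={$}  FOLLOW(B)={$}  FOLLOW(C)={$,a,b,c}

FOLLOW(C) = ["$", "a", "b", "c"]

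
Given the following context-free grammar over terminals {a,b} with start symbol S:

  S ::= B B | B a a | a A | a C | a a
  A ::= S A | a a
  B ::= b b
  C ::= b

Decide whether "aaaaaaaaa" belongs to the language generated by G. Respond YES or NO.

Convert to CNF:
  S -> B B | B X2 | T0 A | T0 C | T0 T0
  A -> S A | T0 T0
  B -> T1 T1
  C -> b
  T0 -> a
  T1 -> b
  X2 -> T0 T0

CYK table (by increasing span):
  cell(0,0) a: {T0}  orig:{}
  cell(1,1) a: {T0}  orig:{}
  cell(2,2) a: {T0}  orig:{}
  cell(3,3) a: {T0}  orig:{}
  cell(4,4) a: {T0}  orig:{}
  cell(5,5) a: {T0}  orig:{}
  cell(6,6) a: {T0}  orig:{}
  cell(7,7) a: {T0}  orig:{}
  cell(8,8) a: {T0}  orig:{}
  cell(0,1) aa: {A,S,X2}  orig:{A,S}
  cell(1,2) aa: {A,S,X2}  orig:{A,S}
  cell(2,3) aa: {A,S,X2}  orig:{A,S}
  cell(3,4) aa: {A,S,X2}  orig:{A,S}
  cell(4,5) aa: {A,S,X2}  orig:{A,S}
  cell(5,6) aa: {A,S,X2}  orig:{A,S}
  cell(6,7) aa: {A,S,X2}  orig:{A,S}
  cell(7,8) aa: {A,S,X2}  orig:{A,S}
  cell(0,2) aaa: {S}
  cell(1,3) aaa: {S}
  cell(2,4) aaa: {S}
  cell(3,5) aaa: {S}
  cell(4,6) aaa: {S}
  cell(5,7) aaa: {S}
  cell(6,8) aaa: {S}
  cell(0,3) aaaa: {A}
  cell(1,4) aaaa: {A}
  cell(2,5) aaaa: {A}
  cell(3,6) aaaa: {A}
  cell(4,7) aaaa: {A}
  cell(5,8) aaaa: {A}
  cell(0,4) aaaaa: {A,S}
  cell(1,5) aaaaa: {A,S}
  cell(2,6) aaaaa: {A,S}
  cell(3,7) aaaaa: {A,S}
  cell(4,8) aaaaa: {A,S}
  cell(0,5) aaaaaa: {A,S}
  cell(1,6) aaaaaa: {A,S}
  cell(2,7) aaaaaa: {A,S}
  cell(3,8) aaaaaa: {A,S}
  cell(0,6) aaaaaaa: {A,S}
  cell(1,7) aaaaaaa: {A,S}
  cell(2,8) aaaaaaa: {A,S}
  cell(0,7) aaaaaaaa: {A,S}
  cell(1,8) aaaaaaaa: {A,S}
  cell(0,8) aaaaaaaaa: {A,S}

S ∈ T[0,8] ⇒ YES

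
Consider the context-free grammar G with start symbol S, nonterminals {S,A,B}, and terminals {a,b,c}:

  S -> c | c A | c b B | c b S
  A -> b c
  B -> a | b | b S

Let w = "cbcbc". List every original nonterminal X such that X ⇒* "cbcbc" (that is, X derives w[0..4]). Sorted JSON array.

CNF form of G:
  S -> T1 A | T1 X2 | T1 X3 | c
  A -> T0 T1
  B -> T0 S | a | b
  T0 -> b
  T1 -> c
  X2 -> T0 B
  X3 -> T0 S

CYK table (by increasing span) (cells [i..j] with 0 ≤ i ≤ j ≤ 4 only):
  [0..0]={S,T1}  "c"  orig:{S}
  [1..1]={B,T0}  "b"  orig:{B}
  [2..2]={S,T1}  "c"  orig:{S}
  [3..3]={B,T0}  "b"  orig:{B}
  [4..4]={S,T1}  "c"  orig:{S}
  [0..1]=∅  "cb"
  [1..2]={A,B,X3}  "bc"  orig:{A,B}
  [2..3]=∅  "cb"
  [3..4]={A,B,X3}  "bc"  orig:{A,B}
  [0..2]={S}  "cbc"
  [1..3]=∅  "bcb"
  [2..4]={S}  "cbc"
  [0..3]=∅  "cbcb"
  [1..4]={B,X3}  "bcbc"  orig:{B}
  [0..4]={S}  "cbcbc"

Original NTs in T[0,4] deriving "cbcbc": ["S"]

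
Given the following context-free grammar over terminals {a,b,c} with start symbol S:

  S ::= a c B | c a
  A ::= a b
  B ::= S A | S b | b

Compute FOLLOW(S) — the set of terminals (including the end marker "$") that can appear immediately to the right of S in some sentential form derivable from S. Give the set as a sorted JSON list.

FIRST iteration:
round 1:
  A via A→a b: +{a}
  B via B→b: +{b}
  S via S→a c B: +{a}
  S via S→c a: +{c}
  FIRST(S)={a,c}  FIRST(A)={a}  FIRST(B)={b}
round 2:
  B via B→S A: +{a,c}
  FIRST(S)={a,c}  FIRST(A)={a}  FIRST(B)={a,b,c}
round 3: (no change)
  FIRST(S)={a,c}  FIRST(A)={a}  FIRST(B)={a,b,c}

FOLLOW sets:
FOLLOW(S) := {$}
round 1:
  B→S A: FOLLOW(S) ⊇ FIRST(A) = {a}; new: +{a}
  B→S b: FOLLOW(S) ⊇ FIRST(b) = {b}; new: +{b}
  S→a c B: FOLLOW(B) ⊇ FOLLOW(S) ⊇ {$,a,b}; new: +{$,a,b}
  FOLLOW(S)={$,a,b}  FOLLOW(A)={}  FOLLOW(B)={$,a,b}
round 2:
  B→S A: FOLLOW(A) ⊇ FOLLOW(B) ⊇ {$,a,b}; new: +{$,a,b}
  FOLLOW(S)={$,a,b}  FOLLOW(A)={$,a,b}  FOLLOW(B)={$,a,b}
round 3: (no change)
  FOLLOW(S)={$,a,b}  FOLLOW(A)={$,a,b}  FOLLOW(B)={$,a,b}

FOLLOW(S) = ["$", "a", "b"]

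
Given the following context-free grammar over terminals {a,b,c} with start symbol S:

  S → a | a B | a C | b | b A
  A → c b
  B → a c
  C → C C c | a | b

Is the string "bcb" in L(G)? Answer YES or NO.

Convert to CNF:
  S -> T1 A | T2 B | T2 C | a | b
  A -> T0 T1
  B -> T2 T0
  C -> C X3 | a | b
  T0 -> c
  T1 -> b
  T2 -> a
  X3 -> C T0

Fill CYK table bottom-up:
  [0..0]={C,S,T1}  "b"  orig:{C,S}
  [1..1]={T0}  "c"  orig:{}
  [2..2]={C,S,T1}  "b"  orig:{C,S}
  [0..1]={X3}  "bc"  orig:{}
  [1..2]={A}  "cb"
  [0..2]={S}  "bcb"

S ∈ T[0,2] ⇒ YES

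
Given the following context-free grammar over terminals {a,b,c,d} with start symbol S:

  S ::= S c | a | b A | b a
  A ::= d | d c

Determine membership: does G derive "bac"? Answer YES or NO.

CNF form of G:
  S -> S T1 | T2 A | T2 T3 | a
  A -> T0 T1 | d
  T0 -> d
  T1 -> c
  T2 -> b
  T3 -> a

CYK table (by increasing span):
  T[0,0] 'b' = {T2}  orig:{}
  T[1,1] 'a' = {S,T3}  orig:{S}
  T[2,2] 'c' = {T1}  orig:{}
  T[0,1] 'ba' = {S}
  T[1,2] 'ac' = {S}
  T[0,2] 'bac' = {S}

S ∈ T[0,2] ⇒ YES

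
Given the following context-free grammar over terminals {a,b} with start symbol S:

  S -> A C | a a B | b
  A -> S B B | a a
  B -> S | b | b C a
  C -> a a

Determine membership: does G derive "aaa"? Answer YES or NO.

Convert to CNF:
  S -> A C | T0 X5 | b
  A -> S X2 | T0 T0
  B -> A C | T0 X3 | T1 X4 | b
  C -> T0 T0
  T0 -> a
  T1 -> b
  X2 -> B B
  X3 -> T0 B
  X4 -> C T0
  X5 -> T0 B

CYK table (by increasing span):
  cell(0,0) a: {T0}  orig:{}
  cell(1,1) a: {T0}  orig:{}
  cell(2,2) a: {T0}  orig:{}
  cell(0,1) aa: {A,C}
  cell(1,2) aa: {A,C}
  cell(0,2) aaa: {X4}  orig:{}

S ∉ T[0,2] ⇒ NO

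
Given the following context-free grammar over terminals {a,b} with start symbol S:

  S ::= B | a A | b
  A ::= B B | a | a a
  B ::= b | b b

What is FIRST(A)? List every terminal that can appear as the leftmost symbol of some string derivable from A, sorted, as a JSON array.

FIRST iteration:
[1]
  A via A→a: +{a}
  B via B→b: +{b}
  S via S→B: +{b}
  S via S→a A: +{a}
  FIRST(S)={a,b}  FIRST(A)={a}  FIRST(B)={b}
[2]
  A via A→B B: +{b}
  FIRST(S)={a,b}  FIRST(A)={a,b}  FIRST(B)={b}
[3] (no change)
  FIRST(S)={a,b}  FIRST(A)={a,b}  FIRST(B)={b}

FIRST(A) = ["a", "b"]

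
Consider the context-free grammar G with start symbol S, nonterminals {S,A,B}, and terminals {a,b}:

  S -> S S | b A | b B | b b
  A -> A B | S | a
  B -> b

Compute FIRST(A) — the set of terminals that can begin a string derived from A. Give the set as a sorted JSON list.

Compute FIRST by fixpoint:
round 1:
  A via A→a: +{a}
  B via B→b: +{b}
  S via S→b A: +{b}
  FIRST[S]={b}  FIRST[A]={a}  FIRST[B]={b}
round 2:
  A via A→S: +{b}
  FIRST[S]={b}  FIRST[A]={a,b}  FIRST[B]={b}
round 3: — fixpoint
  FIRST[S]={b}  FIRST[A]={a,b}  FIRST[B]={b}

FIRST(A) = ["a", "b"]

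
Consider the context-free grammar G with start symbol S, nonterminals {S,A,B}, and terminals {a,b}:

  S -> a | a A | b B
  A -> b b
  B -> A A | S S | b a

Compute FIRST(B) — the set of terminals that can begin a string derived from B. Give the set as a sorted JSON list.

FIRST sets, iterate to fixpoint:
[1]
  A via A→b b: +{b}
  B via B→A A: +{b}
  S via S→a: +{a}
  S via S→b B: +{b}
  FIRST[S]={a,b}  FIRST[A]={b}  FIRST[B]={b}
[2]
  B via B→S S: +{a}
  FIRST[S]={a,b}  FIRST[A]={b}  FIRST[B]={a,b}
[3] — fixpoint
  FIRST[S]={a,b}  FIRST[A]={b}  FIRST[B]={a,b}

FIRST(B) = ["a", "b"]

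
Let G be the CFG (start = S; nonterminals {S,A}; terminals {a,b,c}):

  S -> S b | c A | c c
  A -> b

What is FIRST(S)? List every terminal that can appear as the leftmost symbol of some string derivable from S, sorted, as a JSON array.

Compute FIRST by fixpoint:
[1]
  A via A→b: +{b}
  S via S→c A: +{c}
  FIRST(S)={c}  FIRST(A)={b}
[2] — fixpoint
  FIRST(S)={c}  FIRST(A)={b}

FIRST(S) = ["c"]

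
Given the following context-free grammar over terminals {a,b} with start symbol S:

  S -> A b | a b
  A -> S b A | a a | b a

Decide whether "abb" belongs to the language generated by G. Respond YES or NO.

CNF form of G:
  S -> A T0 | T1 T0
  A -> S X2 | T0 T1 | T1 T1
  T0 -> b
  T1 -> a
  X2 -> T0 A

Fill CYK table bottom-up:
  cell(0,0) a: {T1}  orig:{}
  cell(1,1) b: {T0}  orig:{}
  cell(2,2) b: {T0}  orig:{}
  cell(0,1) ab: {S}
  cell(1,2) bb: ∅
  cell(0,2) abb: ∅

S ∉ T[0,2] ⇒ NO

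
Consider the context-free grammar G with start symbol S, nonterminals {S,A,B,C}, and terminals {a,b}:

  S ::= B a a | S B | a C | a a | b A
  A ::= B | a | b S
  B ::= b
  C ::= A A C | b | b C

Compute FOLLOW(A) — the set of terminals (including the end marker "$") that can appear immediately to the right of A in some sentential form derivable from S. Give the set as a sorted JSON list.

Compute FIRST by fixpoint:
pass 1:
  A via A→a: +{a}
  A via A→b S: +{b}
  B via B→b: +{b}
  C via C→A A C: +{a,b}
  S via S→B a a: +{b}
  S via S→a C: +{a}
  S: {a,b}  A: {a,b}  B: {b}  C: {a,b}
pass 2: (stable)
  S: {a,b}  A: {a,b}  B: {b}  C: {a,b}

FOLLOW iteration:
initialize: $ ∈ FOLLOW(S)
iter 1:
  C→A A C: FOLLOW(A) ⊇ FIRST(A) = {a,b}; new: +{a,b}
  S→B a a: FOLLOW(B) ⊇ FIRST(a) = {a}; new: +{a}
  S→S B: FOLLOW(S) ⊇ FIRST(B) = {b}; new: +{b}
  S→S B: FOLLOW(B) ⊇ FOLLOW(S) ⊇ {$,b}; new: +{$,b}
  S→a C: FOLLOW(C) ⊇ FOLLOW(S) ⊇ {$,b}; new: +{$,b}
  S→b A: FOLLOW(A) ⊇ FOLLOW(S) ⊇ {$,b}; new: +{$}
  FOLLOW[S]={$,b}  FOLLOW[A]={$,a,b}  FOLLOW[B]={$,a,b}  FOLLOW[C]={$,b}
iter 2:
  A→b S: FOLLOW(S) ⊇ FOLLOW(A) ⊇ {$,a,b}; new: +{a}
  S→a C: FOLLOW(C) ⊇ FOLLOW(S) ⊇ {$,a,b}; new: +{a}
  FOLLOW[S]={$,a,b}  FOLLOW[A]={$,a,b}  FOLLOW[B]={$,a,b}  FOLLOW[C]={$,a,b}
iter 3: — fixpoint
  FOLLOW[S]={$,a,b}  FOLLOW[A]={$,a,b}  FOLLOW[B]={$,a,b}  FOLLOW[C]={$,a,b}

FOLLOW(A) = ["$", "a", "b"]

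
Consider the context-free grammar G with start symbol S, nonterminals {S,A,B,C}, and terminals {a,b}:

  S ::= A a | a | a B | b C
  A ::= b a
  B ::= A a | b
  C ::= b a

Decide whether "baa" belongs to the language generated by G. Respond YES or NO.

CNF form of G:
  S -> A T1 | T0 C | T1 B | a
  A -> T0 T1
  B -> A T1 | b
  C -> T0 T1
  T0 -> b
  T1 -> a

Fill CYK table bottom-up:
  [0..0]={B,T0}  "b"  orig:{B}
  [1..1]={S,T1}  "a"  orig:{S}
  [2..2]={S,T1}  "a"  orig:{S}
  [0..1]={A,C}  "ba"
  [1..2]=∅  "aa"
  [0..2]={B,S}  "baa"

S ∈ T[0,2] ⇒ YES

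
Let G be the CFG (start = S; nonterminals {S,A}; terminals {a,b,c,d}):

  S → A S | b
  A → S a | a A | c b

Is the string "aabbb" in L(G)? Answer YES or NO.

Convert to CNF:
  S -> A S | b
  A -> S T0 | T0 A | T1 T2
  T0 -> a
  T1 -> c
  T2 -> b

CYK fill:
  T[0,0] 'a' = {T0}  orig:{}
  T[1,1] 'a' = {T0}  orig:{}
  T[2,2] 'b' = {S,T2}  orig:{S}
  T[3,3] 'b' = {S,T2}  orig:{S}
  T[4,4] 'b' = {S,T2}  orig:{S}
  T[0,1] 'aa' = ∅
  T[1,2] 'ab' = ∅
  T[2,3] 'bb' = ∅
  T[3,4] 'bb' = ∅
  T[0,2] 'aab' = ∅
  T[1,3] 'abb' = ∅
  T[2,4] 'bbb' = ∅
  T[0,3] 'aabb' = ∅
  T[1,4] 'abbb' = ∅
  T[0,4] 'aabbb' = ∅

S ∉ T[0,4] ⇒ NO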